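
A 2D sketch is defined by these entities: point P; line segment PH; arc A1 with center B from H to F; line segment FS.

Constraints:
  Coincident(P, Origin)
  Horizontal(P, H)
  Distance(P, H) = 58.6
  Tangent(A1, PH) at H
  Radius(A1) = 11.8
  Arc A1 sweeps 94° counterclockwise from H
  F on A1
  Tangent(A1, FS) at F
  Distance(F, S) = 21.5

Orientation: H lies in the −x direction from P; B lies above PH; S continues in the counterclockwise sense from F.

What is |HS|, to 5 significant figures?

35.585

P is at the origin; P and H share the same y with |PH| = 58.6 and H on the −x side, so H = (-58.600, 0.0000). Since A1 is tangent to PH there, BH ⟂ PH, so B = H + (0, 11.8) = (-58.600, 11.800). On A1, H sits at bearing -90° from B; a 94° counterclockwise sweep puts F at bearing 4°, so F = B + 11.8·(cos 4°, sin 4°) = (-46.829, 12.623). Since A1 is tangent to FS there, BF ⟂ FS, so FS runs along (−sin 4°, cos 4°); with |FS| = 21.5, S = (-48.329, 34.071). Then |HS| = |S − H| = 35.585.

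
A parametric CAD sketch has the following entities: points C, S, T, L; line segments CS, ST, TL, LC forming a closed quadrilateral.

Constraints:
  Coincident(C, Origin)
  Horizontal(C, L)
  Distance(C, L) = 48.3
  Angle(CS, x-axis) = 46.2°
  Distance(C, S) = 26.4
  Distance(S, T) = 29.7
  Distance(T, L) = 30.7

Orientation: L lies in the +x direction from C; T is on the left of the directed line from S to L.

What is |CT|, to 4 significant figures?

54.94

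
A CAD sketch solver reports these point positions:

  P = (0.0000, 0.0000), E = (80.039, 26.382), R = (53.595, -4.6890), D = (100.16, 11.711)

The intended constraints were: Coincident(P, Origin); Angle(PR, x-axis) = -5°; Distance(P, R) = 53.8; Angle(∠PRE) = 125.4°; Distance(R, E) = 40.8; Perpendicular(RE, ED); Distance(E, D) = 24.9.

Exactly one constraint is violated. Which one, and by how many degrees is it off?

Perpendicular(RE, ED) — off by 4.30°.

P = (0.00, 0.00) ✓; PR at -5.000° ✓; |PR| = 53.80 ✓; ∠PRE = 125.4° ✓; |RE| = 40.80 ✓; ∠(RE, ED) = 85.70° ✗; |ED| = 24.90 ✓.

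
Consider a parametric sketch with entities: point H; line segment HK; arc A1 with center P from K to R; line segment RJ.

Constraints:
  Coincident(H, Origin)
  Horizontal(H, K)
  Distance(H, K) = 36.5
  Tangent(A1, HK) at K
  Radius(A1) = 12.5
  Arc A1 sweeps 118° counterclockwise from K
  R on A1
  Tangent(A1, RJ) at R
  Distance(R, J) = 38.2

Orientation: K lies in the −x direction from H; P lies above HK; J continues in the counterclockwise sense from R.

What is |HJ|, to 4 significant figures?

67.80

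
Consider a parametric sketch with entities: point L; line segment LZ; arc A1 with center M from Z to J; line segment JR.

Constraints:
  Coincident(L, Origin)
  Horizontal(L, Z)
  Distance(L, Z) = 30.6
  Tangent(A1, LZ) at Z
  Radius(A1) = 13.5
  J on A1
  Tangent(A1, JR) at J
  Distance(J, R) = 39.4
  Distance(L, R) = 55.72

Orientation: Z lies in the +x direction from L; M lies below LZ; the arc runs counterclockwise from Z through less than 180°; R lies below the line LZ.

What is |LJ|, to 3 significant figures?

21.8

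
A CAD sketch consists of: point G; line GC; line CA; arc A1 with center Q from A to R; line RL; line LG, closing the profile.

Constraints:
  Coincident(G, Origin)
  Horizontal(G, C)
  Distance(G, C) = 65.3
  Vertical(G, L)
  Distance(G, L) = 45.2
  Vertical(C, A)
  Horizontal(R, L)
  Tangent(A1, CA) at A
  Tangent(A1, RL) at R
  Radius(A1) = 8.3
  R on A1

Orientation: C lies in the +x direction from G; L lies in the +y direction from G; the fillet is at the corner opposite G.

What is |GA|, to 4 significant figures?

75.00

G is at the origin; GC is horizontal with |GC| = 65.3 and C on the +x side, so C = (65.30, 0.000). G and L share the same x with |GL| = 45.2 and L on the +y side, so L = (0.000, 45.20). The virtual corner opposite G is at (65.30, 45.20). The tangent condition forces QA to be normal to CA and the tangent condition forces QR to be normal to RL, with radius 8.3, so the center Q sits 8.3 in from both sides at Q = (57.00, 36.90). That places the tangent points at A = (65.30, 36.90) on CA and R = (57.00, 45.20) on RL. Then |GA| = |A − G| = 75.00.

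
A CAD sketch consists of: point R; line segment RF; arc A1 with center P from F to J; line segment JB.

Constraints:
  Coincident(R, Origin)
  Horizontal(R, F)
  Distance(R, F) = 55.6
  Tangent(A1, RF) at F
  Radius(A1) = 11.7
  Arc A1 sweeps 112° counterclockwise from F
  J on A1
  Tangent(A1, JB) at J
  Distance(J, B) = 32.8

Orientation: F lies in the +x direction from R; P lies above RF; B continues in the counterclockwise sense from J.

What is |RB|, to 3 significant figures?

71.4

R is at the origin; R and F share the same y with |RF| = 55.6 and F on the +x side, so F = (55.6, 0.00). A1 meets RF tangentially, so PF is at right angles to RF, so P = F + (0, 11.7) = (55.6, 11.7). On A1, F sits at bearing -90° from P; a 112° counterclockwise sweep puts J at bearing 22°, so J = P + 11.7·(cos 22°, sin 22°) = (66.4, 16.1). The tangent condition forces PJ to be normal to JB, so JB runs along (−sin 22°, cos 22°); with |JB| = 32.8, B = (54.2, 46.5). Then |RB| = |B − R| = 71.4.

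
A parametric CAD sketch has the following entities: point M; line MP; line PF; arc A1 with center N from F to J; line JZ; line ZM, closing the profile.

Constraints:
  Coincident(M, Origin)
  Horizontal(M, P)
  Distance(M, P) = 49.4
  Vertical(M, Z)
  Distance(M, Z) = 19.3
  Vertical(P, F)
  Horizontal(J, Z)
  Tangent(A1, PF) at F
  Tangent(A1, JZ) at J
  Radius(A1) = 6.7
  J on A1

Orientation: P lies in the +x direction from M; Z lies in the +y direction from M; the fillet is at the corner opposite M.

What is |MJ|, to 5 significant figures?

46.859

The virtual corner opposite M is at (49.400, 19.300). The tangent condition forces NF to be normal to PF and tangency of A1 to JZ means the radius NJ is perpendicular to JZ, with radius 6.7, so the center N sits 6.7 in from both sides at N = (42.700, 12.600). That places the tangent points at F = (49.400, 12.600) on PF and J = (42.700, 19.300) on JZ. Then |MJ| = |J − M| = 46.859.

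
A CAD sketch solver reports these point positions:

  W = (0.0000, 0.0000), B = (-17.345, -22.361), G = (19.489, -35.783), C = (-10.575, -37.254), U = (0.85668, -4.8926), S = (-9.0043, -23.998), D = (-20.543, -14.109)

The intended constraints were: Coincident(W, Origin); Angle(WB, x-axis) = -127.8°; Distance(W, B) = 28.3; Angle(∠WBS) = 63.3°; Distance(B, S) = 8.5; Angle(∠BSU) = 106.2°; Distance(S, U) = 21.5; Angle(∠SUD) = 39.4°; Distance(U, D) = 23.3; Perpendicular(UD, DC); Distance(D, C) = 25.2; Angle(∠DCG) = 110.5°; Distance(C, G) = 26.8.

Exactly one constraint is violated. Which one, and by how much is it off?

Distance(C, G) = 26.8 — off by 3.30.

W = (0.00, 0.00) ✓; WB at -127.8° ✓; |WB| = 28.30 ✓; ∠WBS = 63.30° ✓; |BS| = 8.500 ✓; ∠BSU = 106.2° ✓; |SU| = 21.50 ✓; ∠SUD = 39.40° ✓; |UD| = 23.30 ✓; ∠(UD, DC) = 90.00° ✓; |DC| = 25.20 ✓; ∠DCG = 110.5° ✓; |CG| = 30.10 ✗.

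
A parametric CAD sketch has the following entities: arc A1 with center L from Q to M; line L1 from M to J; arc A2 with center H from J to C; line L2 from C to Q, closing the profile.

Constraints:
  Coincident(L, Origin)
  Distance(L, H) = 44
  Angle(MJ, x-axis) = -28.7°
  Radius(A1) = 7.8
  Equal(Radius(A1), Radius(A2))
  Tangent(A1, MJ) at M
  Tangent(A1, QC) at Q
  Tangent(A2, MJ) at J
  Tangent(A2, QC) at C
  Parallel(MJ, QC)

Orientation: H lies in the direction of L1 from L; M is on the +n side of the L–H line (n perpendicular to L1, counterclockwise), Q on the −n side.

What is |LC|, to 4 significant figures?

44.69

The slot axis is L1's direction at -28.7°, so u = (cos -28.7°, sin -28.7°) = (0.8771, -0.4802) and n = (−sin -28.7°, cos -28.7°) = (0.4802, 0.8771). L is at the origin and H lies 44.0 along u from L, so H = 44.0·u = (38.59, -21.13). Tangency of A1 to both parallel lines with radius 7.8 puts M and Q at L ± 7.8·n: M = (3.746, 6.842), Q = (-3.746, -6.842). Equal radii place J and C the same way about H: J = H + 7.8·n = (42.34, -14.29), C = H − 7.8·n = (34.85, -27.97). Then |LC| = |C − L| = 44.69.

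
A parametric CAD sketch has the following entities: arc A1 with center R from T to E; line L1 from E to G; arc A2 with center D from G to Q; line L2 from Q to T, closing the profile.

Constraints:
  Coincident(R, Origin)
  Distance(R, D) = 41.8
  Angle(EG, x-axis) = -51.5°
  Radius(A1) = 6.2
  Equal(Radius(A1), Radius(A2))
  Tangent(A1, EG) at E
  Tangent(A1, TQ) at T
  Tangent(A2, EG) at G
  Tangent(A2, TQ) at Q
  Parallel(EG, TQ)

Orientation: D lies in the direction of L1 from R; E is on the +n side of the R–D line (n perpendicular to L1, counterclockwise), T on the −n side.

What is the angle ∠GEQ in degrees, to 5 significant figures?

16.523°

The slot axis is L1's direction at -51.5°, so u = (cos -51.5°, sin -51.5°) = (0.62251, -0.78261) and n = (−sin -51.5°, cos -51.5°) = (0.78261, 0.62251). R is at the origin and D lies 41.8 along u from R, so D = 41.8·u = (26.021, -32.713). Tangency of A1 to both parallel lines with radius 6.2 puts E and T at R ± 6.2·n: E = (4.8522, 3.8596), T = (-4.8522, -3.8596). Equal radii place G and Q the same way about D: G = D + 6.2·n = (30.873, -28.853), Q = D − 6.2·n = (21.169, -36.573). Then cos ∠GEQ = EG·EQ / (|EG||EQ|), giving 16.523°.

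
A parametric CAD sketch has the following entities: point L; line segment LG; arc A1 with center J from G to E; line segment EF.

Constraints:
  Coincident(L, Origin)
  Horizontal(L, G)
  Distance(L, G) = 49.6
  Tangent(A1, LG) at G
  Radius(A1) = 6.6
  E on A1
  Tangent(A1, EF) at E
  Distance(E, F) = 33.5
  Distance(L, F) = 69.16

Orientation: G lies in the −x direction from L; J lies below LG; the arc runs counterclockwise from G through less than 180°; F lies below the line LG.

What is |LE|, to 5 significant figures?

56.582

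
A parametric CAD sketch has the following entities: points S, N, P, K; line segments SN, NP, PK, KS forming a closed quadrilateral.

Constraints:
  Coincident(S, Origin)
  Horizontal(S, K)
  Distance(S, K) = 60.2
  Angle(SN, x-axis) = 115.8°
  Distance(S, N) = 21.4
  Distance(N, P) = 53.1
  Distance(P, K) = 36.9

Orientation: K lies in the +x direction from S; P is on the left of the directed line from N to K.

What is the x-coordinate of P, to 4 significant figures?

42.19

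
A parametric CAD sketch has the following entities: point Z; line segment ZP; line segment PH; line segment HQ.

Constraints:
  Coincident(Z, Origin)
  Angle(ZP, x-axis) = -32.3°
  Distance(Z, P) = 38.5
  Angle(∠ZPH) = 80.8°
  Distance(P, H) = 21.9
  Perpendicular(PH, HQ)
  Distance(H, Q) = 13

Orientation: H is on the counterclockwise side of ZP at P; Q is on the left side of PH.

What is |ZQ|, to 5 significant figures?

29.549

Z is at the origin; ZP runs at -32.3° with length 38.5, so P = 38.5·(cos -32.3°, sin -32.3°) = (32.543, -20.573). ∠ZPH = 80.8°, so PH runs at -32.3° + (180° − 80.8°) = 66.900° from the x-axis; with |PH| = 21.9, H = P + 21.9·(cos 66.900°, sin 66.900°) = (41.135, -0.42847). The perpendicularity gives HQ at right angles to PH; with |HQ| = 13.0 on the left of PH, Q = H + 13.0·(-0.91982, 0.39234) = (29.177, 4.6719). Then |ZQ| = |Q − Z| = 29.549.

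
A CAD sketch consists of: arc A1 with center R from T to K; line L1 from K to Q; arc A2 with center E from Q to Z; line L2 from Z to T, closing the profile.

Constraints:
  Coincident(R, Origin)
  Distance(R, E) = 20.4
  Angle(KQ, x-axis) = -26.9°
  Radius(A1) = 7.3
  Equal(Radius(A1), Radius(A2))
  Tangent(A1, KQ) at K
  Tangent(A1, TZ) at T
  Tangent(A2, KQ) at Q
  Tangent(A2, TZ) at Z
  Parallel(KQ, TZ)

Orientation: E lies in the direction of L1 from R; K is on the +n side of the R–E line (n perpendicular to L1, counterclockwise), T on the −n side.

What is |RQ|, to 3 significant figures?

21.7

The slot axis is L1's direction at -26.9°, so u = (cos -26.9°, sin -26.9°) = (0.892, -0.452) and n = (−sin -26.9°, cos -26.9°) = (0.452, 0.892). R is at the origin and E lies 20.4 along u from R, so E = 20.4·u = (18.2, -9.23). Tangency of A1 to both parallel lines with radius 7.3 puts K and T at R ± 7.3·n: K = (3.30, 6.51), T = (-3.30, -6.51). Equal radii place Q and Z the same way about E: Q = E + 7.3·n = (21.5, -2.72), Z = E − 7.3·n = (14.9, -15.7). Then |RQ| = |Q − R| = 21.7.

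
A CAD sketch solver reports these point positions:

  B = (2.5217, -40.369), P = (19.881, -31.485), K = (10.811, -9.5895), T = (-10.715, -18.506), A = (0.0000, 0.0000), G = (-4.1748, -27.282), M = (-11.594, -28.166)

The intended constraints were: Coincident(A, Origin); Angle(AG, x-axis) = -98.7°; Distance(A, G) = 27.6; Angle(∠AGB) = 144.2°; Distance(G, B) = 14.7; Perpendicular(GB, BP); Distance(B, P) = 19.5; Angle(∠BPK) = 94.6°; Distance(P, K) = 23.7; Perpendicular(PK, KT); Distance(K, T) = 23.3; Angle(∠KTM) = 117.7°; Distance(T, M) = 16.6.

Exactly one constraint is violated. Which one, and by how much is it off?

Distance(T, M) = 16.6 — off by 6.90.

A = (0.00, 0.00) ✓; AG at -98.70° ✓; |AG| = 27.60 ✓; ∠AGB = 144.2° ✓; |GB| = 14.70 ✓; ∠(GB, BP) = 90.00° ✓; |BP| = 19.50 ✓; ∠BPK = 94.60° ✓; |PK| = 23.70 ✓; ∠(PK, KT) = 90.00° ✓; |KT| = 23.30 ✓; ∠KTM = 117.7° ✓; |TM| = 9.700 ✗.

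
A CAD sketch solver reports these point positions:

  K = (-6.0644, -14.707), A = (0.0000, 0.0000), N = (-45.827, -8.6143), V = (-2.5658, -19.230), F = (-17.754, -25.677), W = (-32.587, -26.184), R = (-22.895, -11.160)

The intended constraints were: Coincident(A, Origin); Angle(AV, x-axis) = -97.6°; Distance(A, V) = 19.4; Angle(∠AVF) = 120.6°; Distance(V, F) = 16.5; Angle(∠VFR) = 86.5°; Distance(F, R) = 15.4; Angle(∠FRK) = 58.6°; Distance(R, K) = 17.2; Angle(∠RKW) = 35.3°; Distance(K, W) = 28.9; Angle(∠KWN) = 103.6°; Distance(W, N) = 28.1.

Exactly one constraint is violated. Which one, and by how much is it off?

Distance(W, N) = 28.1 — off by 6.10.

A = (0.00, 0.00) ✓; AV at -97.60° ✓; |AV| = 19.40 ✓; ∠AVF = 120.6° ✓; |VF| = 16.50 ✓; ∠VFR = 86.50° ✓; |FR| = 15.40 ✓; ∠FRK = 58.60° ✓; |RK| = 17.20 ✓; ∠RKW = 35.30° ✓; |KW| = 28.90 ✓; ∠KWN = 103.6° ✓; |WN| = 22.00 ✗.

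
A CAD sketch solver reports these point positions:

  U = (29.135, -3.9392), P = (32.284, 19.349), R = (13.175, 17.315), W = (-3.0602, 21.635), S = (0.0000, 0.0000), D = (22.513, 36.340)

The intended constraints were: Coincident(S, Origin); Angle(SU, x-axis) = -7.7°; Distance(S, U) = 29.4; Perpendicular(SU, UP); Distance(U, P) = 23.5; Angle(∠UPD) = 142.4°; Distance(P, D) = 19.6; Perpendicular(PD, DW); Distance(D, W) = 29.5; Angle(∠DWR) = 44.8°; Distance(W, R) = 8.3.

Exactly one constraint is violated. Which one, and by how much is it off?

Distance(W, R) = 8.3 — off by 8.50.

S = (0.00, 0.00) ✓; SU at -7.700° ✓; |SU| = 29.40 ✓; ∠(SU, UP) = 90.00° ✓; |UP| = 23.50 ✓; ∠UPD = 142.4° ✓; |PD| = 19.60 ✓; ∠(PD, DW) = 90.00° ✓; |DW| = 29.50 ✓; ∠DWR = 44.80° ✓; |WR| = 16.80 ✗.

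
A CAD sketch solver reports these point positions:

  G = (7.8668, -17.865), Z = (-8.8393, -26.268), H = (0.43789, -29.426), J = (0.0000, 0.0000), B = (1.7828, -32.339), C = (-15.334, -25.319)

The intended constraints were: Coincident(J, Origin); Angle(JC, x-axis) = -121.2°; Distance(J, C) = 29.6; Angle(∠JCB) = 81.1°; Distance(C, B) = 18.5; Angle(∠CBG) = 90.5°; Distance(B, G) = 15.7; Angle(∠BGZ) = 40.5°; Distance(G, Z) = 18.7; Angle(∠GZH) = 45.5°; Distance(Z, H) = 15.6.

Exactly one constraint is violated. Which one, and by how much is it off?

Distance(Z, H) = 15.6 — off by 5.80.

J = (0.00, 0.00) ✓; JC at -121.2° ✓; |JC| = 29.60 ✓; ∠JCB = 81.10° ✓; |CB| = 18.50 ✓; ∠CBG = 90.50° ✓; |BG| = 15.70 ✓; ∠BGZ = 40.50° ✓; |GZ| = 18.70 ✓; ∠GZH = 45.50° ✓; |ZH| = 9.800 ✗.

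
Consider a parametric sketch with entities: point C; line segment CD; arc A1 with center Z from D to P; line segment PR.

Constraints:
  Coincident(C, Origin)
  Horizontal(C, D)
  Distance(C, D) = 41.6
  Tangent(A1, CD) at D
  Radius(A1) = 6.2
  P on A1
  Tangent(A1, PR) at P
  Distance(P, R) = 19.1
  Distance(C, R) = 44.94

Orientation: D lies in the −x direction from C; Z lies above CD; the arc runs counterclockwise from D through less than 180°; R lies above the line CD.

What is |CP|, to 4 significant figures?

36.04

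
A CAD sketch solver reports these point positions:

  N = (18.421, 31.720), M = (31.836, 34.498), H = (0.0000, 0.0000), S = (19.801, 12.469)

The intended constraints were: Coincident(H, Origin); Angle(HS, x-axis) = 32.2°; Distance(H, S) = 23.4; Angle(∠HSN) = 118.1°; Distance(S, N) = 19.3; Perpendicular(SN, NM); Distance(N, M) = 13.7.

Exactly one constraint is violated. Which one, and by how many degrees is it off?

Perpendicular(SN, NM) — off by 7.60°.

H = (0.00, 0.00) ✓; HS at 32.20° ✓; |HS| = 23.40 ✓; ∠HSN = 118.1° ✓; |SN| = 19.30 ✓; ∠(SN, NM) = 82.40° ✗; |NM| = 13.70 ✓.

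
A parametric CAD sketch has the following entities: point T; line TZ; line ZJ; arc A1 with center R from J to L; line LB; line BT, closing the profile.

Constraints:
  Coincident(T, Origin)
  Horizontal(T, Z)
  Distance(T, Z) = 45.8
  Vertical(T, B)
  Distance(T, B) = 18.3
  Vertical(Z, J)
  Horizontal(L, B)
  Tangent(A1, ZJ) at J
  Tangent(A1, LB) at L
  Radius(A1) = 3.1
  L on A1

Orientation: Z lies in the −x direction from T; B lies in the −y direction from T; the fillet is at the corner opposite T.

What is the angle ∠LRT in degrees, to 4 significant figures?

109.6°

The virtual corner opposite T is at (-45.80, -18.30). Since A1 is tangent to ZJ there, RJ ⟂ ZJ and since A1 is tangent to LB there, RL ⟂ LB, with radius 3.1, so the center R sits 3.1 in from both sides at R = (-42.70, -15.20). That places the tangent points at J = (-45.80, -15.20) on ZJ and L = (-42.70, -18.30) on LB. Then cos ∠LRT = RL·RT / (|RL||RT|), giving 109.6°.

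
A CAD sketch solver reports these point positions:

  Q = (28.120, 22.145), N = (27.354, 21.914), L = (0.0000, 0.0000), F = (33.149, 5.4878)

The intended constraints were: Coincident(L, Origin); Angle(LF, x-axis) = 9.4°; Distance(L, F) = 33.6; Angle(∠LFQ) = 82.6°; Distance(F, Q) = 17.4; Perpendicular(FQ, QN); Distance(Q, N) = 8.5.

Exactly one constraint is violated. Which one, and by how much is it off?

Distance(Q, N) = 8.5 — off by 7.70.

L = (0.00, 0.00) ✓; LF at 9.400° ✓; |LF| = 33.60 ✓; ∠LFQ = 82.60° ✓; |FQ| = 17.40 ✓; ∠(FQ, QN) = 89.98° ✓; |QN| = 0.8001 ✗.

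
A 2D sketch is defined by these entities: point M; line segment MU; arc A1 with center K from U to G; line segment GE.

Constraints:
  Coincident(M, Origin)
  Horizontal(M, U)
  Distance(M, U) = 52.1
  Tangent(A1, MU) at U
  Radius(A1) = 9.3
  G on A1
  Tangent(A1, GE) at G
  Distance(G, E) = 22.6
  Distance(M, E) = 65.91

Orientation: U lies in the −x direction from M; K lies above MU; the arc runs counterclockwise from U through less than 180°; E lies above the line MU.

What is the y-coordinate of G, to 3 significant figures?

14.5

M is at the origin; MU is horizontal with |MU| = 52.1 and U on the −x side, so U = (-52.1, 0.00). A1 meets MU tangentially, so KU is at right angles to MU, so K = U + (0, 9.3) = (-52.1, 9.30). Since KG ⟂ GE (tangency), |KE| = √(9.3² + 22.6²) = 24.4 regardless of where G sits on A1. So E lies on both circle(M, 65.91) and circle(K, 24.4); the above-MU intersection is E = (-56.9, 33.3). G is the foot of the tangent from E: G = (-44.4, 14.5).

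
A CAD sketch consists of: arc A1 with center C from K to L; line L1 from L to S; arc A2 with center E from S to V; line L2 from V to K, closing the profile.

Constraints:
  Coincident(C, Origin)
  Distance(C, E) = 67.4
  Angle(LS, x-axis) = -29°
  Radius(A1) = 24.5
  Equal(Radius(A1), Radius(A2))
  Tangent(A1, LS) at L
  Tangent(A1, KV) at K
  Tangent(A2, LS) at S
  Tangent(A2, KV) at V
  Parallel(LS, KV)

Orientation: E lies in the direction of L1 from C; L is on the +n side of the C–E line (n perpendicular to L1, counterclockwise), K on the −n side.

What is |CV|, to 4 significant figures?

71.71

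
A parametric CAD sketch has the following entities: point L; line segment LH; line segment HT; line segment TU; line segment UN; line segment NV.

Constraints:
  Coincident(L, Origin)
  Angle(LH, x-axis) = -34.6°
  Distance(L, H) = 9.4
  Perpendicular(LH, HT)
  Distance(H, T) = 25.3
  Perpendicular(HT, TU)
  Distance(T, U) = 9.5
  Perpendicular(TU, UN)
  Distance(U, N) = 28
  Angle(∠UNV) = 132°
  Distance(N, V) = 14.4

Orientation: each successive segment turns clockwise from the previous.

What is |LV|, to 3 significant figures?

16.3

L is at the origin; LH runs at -34.6° with length 9.4, so H = (7.74, -5.34). The perpendicularity gives HT at right angles to LH, so HT runs at -125°; with |HT| = 25.3, T = (-6.63, -26.2). The perpendicularity gives TU at right angles to HT, so TU runs at 145°; with |TU| = 9.5, U = (-14.4, -20.8). TU is perpendicular to UN, so UN runs at 55.4°; with |UN| = 28.0, N = (1.45, 2.28). ∠UNV = 132.0° gives NV at 7.40° from the x-axis; with |NV| = 14.4, V = (15.7, 4.13). Then |LV| = |V − L| = 16.3.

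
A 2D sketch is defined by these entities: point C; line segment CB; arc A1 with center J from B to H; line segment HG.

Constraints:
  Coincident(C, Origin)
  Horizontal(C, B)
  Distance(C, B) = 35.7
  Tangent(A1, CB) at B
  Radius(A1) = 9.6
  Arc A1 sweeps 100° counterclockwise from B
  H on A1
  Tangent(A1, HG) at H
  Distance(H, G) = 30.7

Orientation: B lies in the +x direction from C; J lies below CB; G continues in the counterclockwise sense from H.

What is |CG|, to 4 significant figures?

52.15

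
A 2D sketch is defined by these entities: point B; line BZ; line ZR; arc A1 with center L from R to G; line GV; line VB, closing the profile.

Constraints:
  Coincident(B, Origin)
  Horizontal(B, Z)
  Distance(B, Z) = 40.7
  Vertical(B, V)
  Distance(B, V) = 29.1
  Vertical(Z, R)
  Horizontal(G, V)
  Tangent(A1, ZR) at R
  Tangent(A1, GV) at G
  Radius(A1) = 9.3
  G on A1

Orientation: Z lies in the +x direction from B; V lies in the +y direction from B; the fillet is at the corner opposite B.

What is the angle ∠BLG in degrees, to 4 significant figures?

122.2°

The virtual corner opposite B is at (40.70, 29.10). Since A1 is tangent to ZR there, LR ⟂ ZR and since A1 is tangent to GV there, LG ⟂ GV, with radius 9.3, so the center L sits 9.3 in from both sides at L = (31.40, 19.80). That places the tangent points at R = (40.70, 19.80) on ZR and G = (31.40, 29.10) on GV. Then cos ∠BLG = LB·LG / (|LB||LG|), giving 122.2°.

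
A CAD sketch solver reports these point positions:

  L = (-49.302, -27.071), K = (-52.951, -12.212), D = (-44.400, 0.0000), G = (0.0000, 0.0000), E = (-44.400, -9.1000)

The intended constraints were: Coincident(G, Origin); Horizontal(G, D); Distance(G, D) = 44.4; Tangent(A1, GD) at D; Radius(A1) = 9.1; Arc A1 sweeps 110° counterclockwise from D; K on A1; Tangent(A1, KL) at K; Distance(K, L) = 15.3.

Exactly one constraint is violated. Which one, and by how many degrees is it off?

Tangent(A1, KL) at K — off by 6.20°.

G = (0.00, 0.00) ✓; G.y = 0.00, D.y = 0.00 ✓; |GD| = 44.40 ✓; ∠(ED, DG) = 90.00° ✓; |ED| = 9.100 ✓; bearing(E→K) − bearing(E→D) = 110.0° ✓; |EK| = 9.100 ✓; ∠(EK, KL) = 96.20° ✗; |KL| = 15.30 ✓.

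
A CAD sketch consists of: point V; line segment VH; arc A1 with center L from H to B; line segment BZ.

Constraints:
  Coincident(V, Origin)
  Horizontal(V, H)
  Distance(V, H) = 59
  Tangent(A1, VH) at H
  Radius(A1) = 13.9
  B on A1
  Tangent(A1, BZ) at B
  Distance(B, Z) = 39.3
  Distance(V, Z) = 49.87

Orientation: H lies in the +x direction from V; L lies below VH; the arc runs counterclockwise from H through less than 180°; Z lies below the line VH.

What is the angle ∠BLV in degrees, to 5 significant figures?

15.886°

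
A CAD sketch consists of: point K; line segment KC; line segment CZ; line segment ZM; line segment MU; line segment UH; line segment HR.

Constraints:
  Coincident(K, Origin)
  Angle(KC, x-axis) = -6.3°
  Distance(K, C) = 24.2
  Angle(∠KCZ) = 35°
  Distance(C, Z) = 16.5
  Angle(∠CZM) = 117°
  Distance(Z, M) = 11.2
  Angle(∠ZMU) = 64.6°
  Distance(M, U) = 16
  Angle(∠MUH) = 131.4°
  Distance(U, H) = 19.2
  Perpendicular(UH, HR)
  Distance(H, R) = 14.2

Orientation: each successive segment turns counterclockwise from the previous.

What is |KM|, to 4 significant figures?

4.280

K is at the origin; KC runs at -6.3° with length 24.2, so C = (24.05, -2.656). ∠KCZ = 35.0° gives CZ at 138.7° from the x-axis; with |CZ| = 16.5, Z = (11.66, 8.234). ∠CZM = 117.0° gives ZM at -158.3° from the x-axis; with |ZM| = 11.2, M = (1.252, 4.093). Then |KM| = |M − K| = 4.280.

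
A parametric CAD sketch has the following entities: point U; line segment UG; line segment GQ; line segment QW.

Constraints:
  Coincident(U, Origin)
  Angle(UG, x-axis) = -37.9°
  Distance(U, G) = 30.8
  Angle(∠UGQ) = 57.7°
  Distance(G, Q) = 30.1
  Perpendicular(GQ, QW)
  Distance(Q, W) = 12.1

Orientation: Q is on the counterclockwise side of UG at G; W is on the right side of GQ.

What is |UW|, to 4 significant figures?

40.50

U is at the origin; UG runs at -37.9° with length 30.8, so G = 30.8·(cos -37.9°, sin -37.9°) = (24.30, -18.92). ∠UGQ = 57.7°, so GQ runs at -37.9° + (180° − 57.7°) = 84.40° from the x-axis; with |GQ| = 30.1, Q = G + 30.1·(cos 84.40°, sin 84.40°) = (27.24, 11.04). GQ is perpendicular to QW; with |QW| = 12.1 on the right of GQ, W = Q + 12.1·(0.9952, -0.09758) = (39.28, 9.856). Then |UW| = |W − U| = 40.50.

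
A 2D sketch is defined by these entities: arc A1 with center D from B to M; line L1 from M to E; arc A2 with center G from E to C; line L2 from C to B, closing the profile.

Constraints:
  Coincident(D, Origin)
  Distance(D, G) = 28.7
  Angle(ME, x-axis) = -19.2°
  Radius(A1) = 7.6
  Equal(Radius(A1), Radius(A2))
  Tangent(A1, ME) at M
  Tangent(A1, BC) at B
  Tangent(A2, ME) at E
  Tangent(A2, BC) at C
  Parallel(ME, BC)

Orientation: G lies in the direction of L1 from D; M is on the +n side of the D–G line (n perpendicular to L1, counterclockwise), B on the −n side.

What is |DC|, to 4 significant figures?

29.69

Tangency of A1 to both parallel lines with radius 7.6 puts M and B at D ± 7.6·n: M = (2.499, 7.177), B = (-2.499, -7.177). Equal radii place E and C the same way about G: E = G + 7.6·n = (29.60, -2.261), C = G − 7.6·n = (24.60, -16.62). Then |DC| = |C − D| = 29.69.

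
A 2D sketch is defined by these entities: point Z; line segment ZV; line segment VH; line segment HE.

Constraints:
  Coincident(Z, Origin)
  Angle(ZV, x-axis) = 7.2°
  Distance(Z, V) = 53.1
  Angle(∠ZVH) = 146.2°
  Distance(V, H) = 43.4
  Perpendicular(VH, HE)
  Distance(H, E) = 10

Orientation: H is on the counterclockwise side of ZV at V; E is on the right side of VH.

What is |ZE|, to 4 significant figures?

96.04

∠ZVH = 146.2°, so VH runs at 7.2° + (180° − 146.2°) = 41.00° from the x-axis; with |VH| = 43.4, H = V + 43.4·(cos 41.00°, sin 41.00°) = (85.44, 35.13). VH is perpendicular to HE; with |HE| = 10.0 on the right of VH, E = H + 10.0·(0.6561, -0.7547) = (92.00, 27.58). Then |ZE| = |E − Z| = 96.04.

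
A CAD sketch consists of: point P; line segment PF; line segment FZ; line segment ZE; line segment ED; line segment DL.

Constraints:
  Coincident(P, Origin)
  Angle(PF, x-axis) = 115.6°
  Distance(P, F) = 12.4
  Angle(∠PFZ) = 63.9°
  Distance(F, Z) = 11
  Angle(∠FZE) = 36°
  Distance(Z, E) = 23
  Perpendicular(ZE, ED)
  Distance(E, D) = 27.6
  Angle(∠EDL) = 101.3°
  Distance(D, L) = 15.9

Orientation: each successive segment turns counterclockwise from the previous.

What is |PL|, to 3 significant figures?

36.6

The perpendicularity gives ED at right angles to ZE, so ED runs at 106°; with |ED| = 27.6, D = (2.50, 35.3). ∠EDL = 101.3° gives DL at -176° from the x-axis; with |DL| = 15.9, L = (-13.4, 34.1). Then |PL| = |L − P| = 36.6.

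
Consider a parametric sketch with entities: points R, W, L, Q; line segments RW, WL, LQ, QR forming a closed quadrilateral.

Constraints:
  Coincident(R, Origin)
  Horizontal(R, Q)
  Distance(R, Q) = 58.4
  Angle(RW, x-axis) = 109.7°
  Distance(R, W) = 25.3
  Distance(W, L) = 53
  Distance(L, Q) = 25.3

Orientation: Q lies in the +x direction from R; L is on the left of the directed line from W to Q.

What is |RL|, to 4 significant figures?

49.15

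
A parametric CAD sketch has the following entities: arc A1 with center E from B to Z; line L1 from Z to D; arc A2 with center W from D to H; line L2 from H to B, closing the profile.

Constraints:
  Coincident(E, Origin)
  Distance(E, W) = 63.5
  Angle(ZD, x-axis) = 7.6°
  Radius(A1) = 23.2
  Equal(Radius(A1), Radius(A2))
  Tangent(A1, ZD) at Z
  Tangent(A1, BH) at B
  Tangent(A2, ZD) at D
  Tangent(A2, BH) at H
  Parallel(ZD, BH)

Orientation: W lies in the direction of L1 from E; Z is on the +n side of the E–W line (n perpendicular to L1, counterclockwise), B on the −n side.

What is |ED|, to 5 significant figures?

67.605

The slot axis is L1's direction at 7.6°, so u = (cos 7.6°, sin 7.6°) = (0.99122, 0.13226) and n = (−sin 7.6°, cos 7.6°) = (-0.13226, 0.99122). E is at the origin and W lies 63.5 along u from E, so W = 63.5·u = (62.942, 8.3983). Tangency of A1 to both parallel lines with radius 23.2 puts Z and B at E ± 23.2·n: Z = (-3.0683, 22.996), B = (3.0683, -22.996). Equal radii place D and H the same way about W: D = W + 23.2·n = (59.874, 31.394), H = W − 23.2·n = (66.011, -14.598). Then |ED| = |D − E| = 67.605.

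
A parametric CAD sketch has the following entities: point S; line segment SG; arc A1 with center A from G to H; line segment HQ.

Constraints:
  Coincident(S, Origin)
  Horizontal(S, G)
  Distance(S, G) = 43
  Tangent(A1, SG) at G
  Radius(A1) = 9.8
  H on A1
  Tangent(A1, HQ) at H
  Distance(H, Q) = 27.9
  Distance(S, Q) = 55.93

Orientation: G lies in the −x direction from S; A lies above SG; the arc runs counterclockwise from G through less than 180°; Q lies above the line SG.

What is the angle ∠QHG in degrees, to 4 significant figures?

128.3°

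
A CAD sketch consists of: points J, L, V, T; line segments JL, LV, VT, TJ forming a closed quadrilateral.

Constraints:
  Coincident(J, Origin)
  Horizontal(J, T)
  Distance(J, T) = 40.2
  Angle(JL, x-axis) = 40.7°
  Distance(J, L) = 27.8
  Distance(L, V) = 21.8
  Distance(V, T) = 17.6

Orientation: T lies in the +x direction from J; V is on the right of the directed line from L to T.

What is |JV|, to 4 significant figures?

23.25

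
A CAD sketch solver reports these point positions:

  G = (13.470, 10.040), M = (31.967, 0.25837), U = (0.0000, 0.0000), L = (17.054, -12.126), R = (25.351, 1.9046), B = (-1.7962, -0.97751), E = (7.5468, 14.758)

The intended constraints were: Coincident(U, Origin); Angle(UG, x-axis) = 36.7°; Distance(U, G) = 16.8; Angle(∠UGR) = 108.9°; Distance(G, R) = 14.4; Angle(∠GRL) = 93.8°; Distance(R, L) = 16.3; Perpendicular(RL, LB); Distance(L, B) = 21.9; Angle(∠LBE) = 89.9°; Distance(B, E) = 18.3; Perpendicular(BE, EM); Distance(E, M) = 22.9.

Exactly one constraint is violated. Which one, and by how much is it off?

Distance(E, M) = 22.9 — off by 5.50.

U = (0.00, 0.00) ✓; UG at 36.70° ✓; |UG| = 16.80 ✓; ∠UGR = 108.9° ✓; |GR| = 14.40 ✓; ∠GRL = 93.80° ✓; |RL| = 16.30 ✓; ∠(RL, LB) = 90.00° ✓; |LB| = 21.90 ✓; ∠LBE = 89.90° ✓; |BE| = 18.30 ✓; ∠(BE, EM) = 90.00° ✓; |EM| = 28.40 ✗.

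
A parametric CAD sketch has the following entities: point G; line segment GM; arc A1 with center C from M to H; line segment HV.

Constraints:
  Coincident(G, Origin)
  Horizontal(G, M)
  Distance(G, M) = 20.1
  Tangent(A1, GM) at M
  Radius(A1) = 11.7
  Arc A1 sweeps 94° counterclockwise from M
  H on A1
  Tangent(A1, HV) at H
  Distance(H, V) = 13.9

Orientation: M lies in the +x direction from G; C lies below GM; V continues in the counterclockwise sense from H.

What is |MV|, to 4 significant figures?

28.47

G is at the origin; GM is horizontal with |GM| = 20.1 and M on the +x side, so M = (20.10, 0.000). The tangent condition forces CM to be normal to GM, so C = M + (0, -11.7) = (20.10, -11.70). On A1, M sits at bearing 90° from C; a 94° counterclockwise sweep puts H at bearing 184°, so H = C + 11.7·(cos 184°, sin 184°) = (8.429, -12.52). Tangency of A1 to HV means the radius CH is perpendicular to HV, so HV runs along (−sin 184°, cos 184°); with |HV| = 13.9, V = (9.398, -26.38). Then |MV| = |V − M| = 28.47.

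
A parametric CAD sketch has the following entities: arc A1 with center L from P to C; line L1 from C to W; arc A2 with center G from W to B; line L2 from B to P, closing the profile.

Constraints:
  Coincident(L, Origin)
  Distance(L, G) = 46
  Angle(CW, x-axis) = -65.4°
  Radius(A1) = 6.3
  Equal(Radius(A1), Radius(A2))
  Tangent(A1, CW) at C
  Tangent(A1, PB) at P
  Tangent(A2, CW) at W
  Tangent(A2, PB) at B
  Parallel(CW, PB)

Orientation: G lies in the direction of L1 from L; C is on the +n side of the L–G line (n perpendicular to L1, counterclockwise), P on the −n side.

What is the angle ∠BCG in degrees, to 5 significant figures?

7.5198°

The slot axis is L1's direction at -65.4°, so u = (cos -65.4°, sin -65.4°) = (0.41628, -0.90924) and n = (−sin -65.4°, cos -65.4°) = (0.90924, 0.41628). L is at the origin and G lies 46.0 along u from L, so G = 46.0·u = (19.149, -41.825). Tangency of A1 to both parallel lines with radius 6.3 puts C and P at L ± 6.3·n: C = (5.7282, 2.6226), P = (-5.7282, -2.6226). Equal radii place W and B the same way about G: W = G + 6.3·n = (24.877, -39.202), B = G − 6.3·n = (13.421, -44.447). Then cos ∠BCG = CB·CG / (|CB||CG|), giving 7.5198°.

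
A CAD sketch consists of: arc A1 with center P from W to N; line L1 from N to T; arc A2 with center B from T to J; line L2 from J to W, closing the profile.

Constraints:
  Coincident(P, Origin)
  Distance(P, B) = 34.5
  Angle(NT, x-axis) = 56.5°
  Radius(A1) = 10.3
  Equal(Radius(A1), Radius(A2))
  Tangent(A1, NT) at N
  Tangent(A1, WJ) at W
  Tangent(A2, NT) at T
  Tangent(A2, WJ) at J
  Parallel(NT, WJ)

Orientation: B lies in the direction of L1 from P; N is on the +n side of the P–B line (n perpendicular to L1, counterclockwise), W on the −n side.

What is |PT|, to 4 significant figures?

36.00

Tangency of A1 to both parallel lines with radius 10.3 puts N and W at P ± 10.3·n: N = (-8.589, 5.685), W = (8.589, -5.685). Equal radii place T and J the same way about B: T = B + 10.3·n = (10.45, 34.45), J = B − 10.3·n = (27.63, 23.08). Then |PT| = |T − P| = 36.00.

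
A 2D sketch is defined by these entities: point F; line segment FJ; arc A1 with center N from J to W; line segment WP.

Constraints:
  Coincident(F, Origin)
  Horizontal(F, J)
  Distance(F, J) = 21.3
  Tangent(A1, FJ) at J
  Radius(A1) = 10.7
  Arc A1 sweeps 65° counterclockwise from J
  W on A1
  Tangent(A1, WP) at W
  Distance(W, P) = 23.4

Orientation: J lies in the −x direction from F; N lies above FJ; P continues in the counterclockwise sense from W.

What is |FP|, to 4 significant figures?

27.44

On A1, J sits at bearing -90° from N; a 65° counterclockwise sweep puts W at bearing -25°, so W = N + 10.7·(cos -25°, sin -25°) = (-11.60, 6.178). A1 meets WP tangentially, so NW is at right angles to WP, so WP runs along (−sin -25°, cos -25°); with |WP| = 23.4, P = (-1.713, 27.39). Then |FP| = |P − F| = 27.44.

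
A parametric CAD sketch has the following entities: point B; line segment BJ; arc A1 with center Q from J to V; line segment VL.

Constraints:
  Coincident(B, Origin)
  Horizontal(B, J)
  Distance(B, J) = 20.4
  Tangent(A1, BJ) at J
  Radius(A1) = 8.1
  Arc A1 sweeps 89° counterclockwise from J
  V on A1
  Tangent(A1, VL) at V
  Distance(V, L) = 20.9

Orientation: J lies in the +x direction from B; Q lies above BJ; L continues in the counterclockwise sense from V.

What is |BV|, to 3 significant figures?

29.6

B is at the origin; BJ is horizontal with |BJ| = 20.4 and J on the +x side, so J = (20.4, 0.00). A1 meets BJ tangentially, so QJ is at right angles to BJ, so Q = J + (0, 8.1) = (20.4, 8.10). On A1, J sits at bearing -90° from Q; an 89° counterclockwise sweep puts V at bearing -1°, so V = Q + 8.1·(cos -1°, sin -1°) = (28.5, 7.96). Then |BV| = |V − B| = 29.6.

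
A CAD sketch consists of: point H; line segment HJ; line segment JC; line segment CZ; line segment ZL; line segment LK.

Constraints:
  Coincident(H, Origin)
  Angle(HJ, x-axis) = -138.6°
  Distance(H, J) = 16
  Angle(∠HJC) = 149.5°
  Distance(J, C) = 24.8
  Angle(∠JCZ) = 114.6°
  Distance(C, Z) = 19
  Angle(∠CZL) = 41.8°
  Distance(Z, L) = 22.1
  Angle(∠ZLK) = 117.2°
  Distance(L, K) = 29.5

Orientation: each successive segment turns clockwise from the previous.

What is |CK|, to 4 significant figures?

25.36

∠CZL = 41.8° gives ZL at -12.70° from the x-axis; with |ZL| = 22.1, L = (-25.83, -4.661). ∠ZLK = 117.2° gives LK at -75.50° from the x-axis; with |LK| = 29.5, K = (-18.44, -33.22). Then |CK| = |K − C| = 25.36.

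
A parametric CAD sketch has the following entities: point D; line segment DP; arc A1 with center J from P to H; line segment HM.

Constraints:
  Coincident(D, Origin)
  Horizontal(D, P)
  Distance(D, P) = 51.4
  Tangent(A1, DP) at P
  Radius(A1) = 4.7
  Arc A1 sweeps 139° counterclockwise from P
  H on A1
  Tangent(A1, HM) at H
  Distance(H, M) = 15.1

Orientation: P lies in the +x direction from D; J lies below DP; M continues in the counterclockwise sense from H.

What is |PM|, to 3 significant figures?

20.0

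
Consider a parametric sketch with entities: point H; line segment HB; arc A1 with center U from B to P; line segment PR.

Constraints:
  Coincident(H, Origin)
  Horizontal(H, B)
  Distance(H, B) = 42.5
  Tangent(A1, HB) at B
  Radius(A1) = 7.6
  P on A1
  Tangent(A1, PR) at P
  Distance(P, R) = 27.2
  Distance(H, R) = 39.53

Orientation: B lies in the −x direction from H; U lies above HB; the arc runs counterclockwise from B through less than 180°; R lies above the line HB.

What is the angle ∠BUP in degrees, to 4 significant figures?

68.69°

H is at the origin; H and B share the same y with |HB| = 42.5 and B on the −x side, so B = (-42.50, 0.000). Tangency of A1 to HB means the radius UB is perpendicular to HB, so U = B + (0, 7.6) = (-42.50, 7.600). Since UP ⟂ PR (tangency), |UR| = √(7.6² + 27.2²) = 28.24 regardless of where P sits on A1. So R lies on both circle(H, 39.53) and circle(U, 28.24); the above-HB intersection is R = (-25.53, 30.18). P is the foot of the tangent from R: P = (-35.42, 4.838).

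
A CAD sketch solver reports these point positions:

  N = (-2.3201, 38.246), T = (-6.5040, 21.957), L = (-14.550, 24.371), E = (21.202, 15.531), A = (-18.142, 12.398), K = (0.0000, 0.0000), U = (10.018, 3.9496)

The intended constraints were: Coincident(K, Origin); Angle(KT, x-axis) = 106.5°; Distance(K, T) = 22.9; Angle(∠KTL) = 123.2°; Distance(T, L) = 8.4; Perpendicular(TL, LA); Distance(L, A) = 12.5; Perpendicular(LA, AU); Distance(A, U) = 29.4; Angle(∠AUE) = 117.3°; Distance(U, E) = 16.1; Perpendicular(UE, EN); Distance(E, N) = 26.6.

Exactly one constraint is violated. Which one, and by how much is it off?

Distance(E, N) = 26.6 — off by 6.10.

K = (0.00, 0.00) ✓; KT at 106.5° ✓; |KT| = 22.90 ✓; ∠KTL = 123.2° ✓; |TL| = 8.400 ✓; ∠(TL, LA) = 90.00° ✓; |LA| = 12.50 ✓; ∠(LA, AU) = 90.00° ✓; |AU| = 29.40 ✓; ∠AUE = 117.3° ✓; |UE| = 16.10 ✓; ∠(UE, EN) = 90.00° ✓; |EN| = 32.70 ✗.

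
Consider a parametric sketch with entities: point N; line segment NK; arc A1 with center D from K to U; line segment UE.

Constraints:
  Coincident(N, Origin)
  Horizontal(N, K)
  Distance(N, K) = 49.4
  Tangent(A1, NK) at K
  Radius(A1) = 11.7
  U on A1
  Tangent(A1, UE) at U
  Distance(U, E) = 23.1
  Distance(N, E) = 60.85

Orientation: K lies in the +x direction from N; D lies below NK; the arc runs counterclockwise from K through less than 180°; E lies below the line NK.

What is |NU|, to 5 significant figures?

41.991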